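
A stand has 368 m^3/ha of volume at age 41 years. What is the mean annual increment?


MAI = 368 / 41 = 8.9756 ≈ 8.98 m^3/ha/yr

8.98 m^3/ha/yr


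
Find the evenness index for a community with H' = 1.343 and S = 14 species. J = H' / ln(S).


ln(14) = 2.63906
J = H' / ln(S) = 1.343 / 2.63906 = 0.508893 ≈ 0.5089

0.5089


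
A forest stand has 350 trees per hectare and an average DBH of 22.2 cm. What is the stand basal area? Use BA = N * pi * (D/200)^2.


(D/200)^2 = (22.2/200)^2 = 0.111^2 = 0.012321
Individual BA = 3.141593 * 0.012321 = 0.0387076 m^2
Stand BA = 350 * 0.0387076 = 13.5477 ≈ 13.55 m^2/ha

13.55 m^2/ha


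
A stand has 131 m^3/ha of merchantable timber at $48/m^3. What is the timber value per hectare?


Value = 131 * 48 = $6288/ha

$6288/ha


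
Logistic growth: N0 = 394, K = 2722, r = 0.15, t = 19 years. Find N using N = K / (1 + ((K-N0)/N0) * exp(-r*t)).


(K - N0)/N0 = (2722 - 394)/394 = 2328/394 = 5.90863
r*t = 0.15 * 19 = 2.85; exp(-2.85) = 0.0578443
5.90863 * 0.0578443 = 0.341781
1 + 0.341781 = 1.34178
N = 2722 / 1.34178 = 2028.65 ≈ 2029

2029


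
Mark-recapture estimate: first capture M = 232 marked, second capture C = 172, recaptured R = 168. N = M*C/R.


N = M * C / R = 232 * 172 / 168 = 39904 / 168 = 237.52 ≈ 238

238 individuals


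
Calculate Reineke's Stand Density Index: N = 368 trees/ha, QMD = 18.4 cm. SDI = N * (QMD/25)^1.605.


QMD/25 = 18.4/25 = 0.736
(0.736)^1.605 = exp(1.605 * ln(0.736)) = exp(1.605 * (-0.306525)) = exp(-0.491973) = 0.611419
SDI = 368 * 0.611419 = 225.002 ≈ 225

225


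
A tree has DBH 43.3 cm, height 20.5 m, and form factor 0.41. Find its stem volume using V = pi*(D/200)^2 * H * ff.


(D/200)^2 = (43.3/200)^2 = 0.2165^2 = 0.04687225
BA = 3.141593 * 0.04687225 = 0.147254 m^2
V = 0.147254 * 20.5 * 0.41 = 1.23767 ≈ 1.238 m^3

1.238 m^3


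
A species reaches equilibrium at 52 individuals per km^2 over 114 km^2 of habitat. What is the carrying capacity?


K = 52 * 114 = 5928 individuals

5928 individuals


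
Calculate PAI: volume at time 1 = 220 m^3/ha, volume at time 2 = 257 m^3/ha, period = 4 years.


PAI = (V2 - V1) / period = (257 - 220) / 4 = 37 / 4 = 9.25 m^3/ha/yr

9.25 m^3/ha/yr


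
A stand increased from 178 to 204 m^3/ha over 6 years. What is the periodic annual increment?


PAI = (V2 - V1) / period = (204 - 178) / 6 = 26 / 6 = 4.3333 ≈ 4.33 m^3/ha/yr

4.33 m^3/ha/yr


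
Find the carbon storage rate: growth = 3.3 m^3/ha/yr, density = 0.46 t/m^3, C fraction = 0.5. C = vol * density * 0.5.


C = 3.3 * 0.46 * 0.5 = 0.759 ≈ 0.76 t C/ha/yr

0.76 t C/ha/yr


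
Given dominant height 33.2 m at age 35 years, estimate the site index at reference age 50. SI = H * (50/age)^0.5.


50/35 = 1.42857
(1.42857)^0.5 = 1.19523
SI = 33.2 * 1.19523 = 39.6816 ≈ 39.7 m

39.7 m


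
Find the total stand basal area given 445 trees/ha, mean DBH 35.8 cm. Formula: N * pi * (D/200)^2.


(D/200)^2 = (35.8/200)^2 = 0.179^2 = 0.032041
Individual BA = 3.141593 * 0.032041 = 0.100660 m^2
Stand BA = 445 * 0.100660 = 44.7937 ≈ 44.79 m^2/ha

44.79 m^2/ha


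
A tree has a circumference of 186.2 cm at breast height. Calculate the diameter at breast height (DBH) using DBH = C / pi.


DBH = C / pi = 186.2 / 3.141593 = 59.2693 ≈ 59.27 cm

59.27 cm


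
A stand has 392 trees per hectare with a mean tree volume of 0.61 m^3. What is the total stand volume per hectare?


V_stand = 392 * 0.61 = 239.12 ≈ 239.1 m^3/ha

239.1 m^3/ha


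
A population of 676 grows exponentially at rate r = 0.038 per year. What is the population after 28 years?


r*t = 0.038 * 28 = 1.064
exp(1.064) = 2.89794
N = 676 * 2.89794 = 1959.01 ≈ 1959

1959


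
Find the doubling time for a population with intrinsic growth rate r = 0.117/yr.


td = ln(2) / 0.117 = 0.693147 / 0.117 = 5.92433 ≈ 5.9 years

5.9 years


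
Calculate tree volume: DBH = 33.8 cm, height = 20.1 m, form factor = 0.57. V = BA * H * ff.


(D/200)^2 = (33.8/200)^2 = 0.169^2 = 0.028561
BA = 3.141593 * 0.028561 = 0.0897270 m^2
V = 0.0897270 * 20.1 * 0.57 = 1.02800 ≈ 1.028 m^3

1.028 m^3


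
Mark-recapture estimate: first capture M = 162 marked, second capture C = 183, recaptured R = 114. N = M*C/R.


N = M * C / R = 162 * 183 / 114 = 29646 / 114 = 260.05 ≈ 260

260 individuals


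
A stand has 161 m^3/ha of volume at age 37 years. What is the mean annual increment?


MAI = 161 / 37 = 4.3514 ≈ 4.35 m^3/ha/yr

4.35 m^3/ha/yr


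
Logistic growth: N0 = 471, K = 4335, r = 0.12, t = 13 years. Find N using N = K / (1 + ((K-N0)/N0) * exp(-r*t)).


(K - N0)/N0 = (4335 - 471)/471 = 3864/471 = 8.20382
r*t = 0.12 * 13 = 1.56; exp(-1.56) = 0.210136
8.20382 * 0.210136 = 1.72392
1 + 1.72392 = 2.72392
N = 4335 / 2.72392 = 1591.46 ≈ 1591

1591


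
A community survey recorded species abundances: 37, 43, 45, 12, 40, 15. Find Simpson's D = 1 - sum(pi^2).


Total N = 37 + 43 + 45 + 12 + 40 + 15 = 192
Per-species terms:
  p = 37/192 = 0.192708; p^2 = 0.192708^2 = 0.037136
  p = 43/192 = 0.223958; p^2 = 0.223958^2 = 0.050157
  p = 45/192 = 0.234375; p^2 = 0.234375^2 = 0.054932
  p = 12/192 = 0.062500; p^2 = 0.062500^2 = 0.003906
  p = 40/192 = 0.208333; p^2 = 0.208333^2 = 0.043403
  p = 15/192 = 0.078125; p^2 = 0.078125^2 = 0.006104
sum(p^2) = 0.037136 + 0.050157 + 0.054932 + 0.003906 + 0.043403 + 0.006104 = 0.195638
D = 1 - 0.195638 = 0.804362 ≈ 0.8044

0.8044


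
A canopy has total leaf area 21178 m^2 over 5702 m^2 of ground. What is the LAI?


LAI = 21178 / 5702 = 3.7141 ≈ 3.71

3.71


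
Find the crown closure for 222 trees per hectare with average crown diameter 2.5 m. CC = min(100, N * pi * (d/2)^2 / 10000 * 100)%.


(d/2)^2 = (2.5/2)^2 = 1.25^2 = 1.5625
Crown area = 3.141593 * 1.5625 = 4.90874 m^2
N * area / 10000 * 100 = 222 * 4.90874 / 10000 * 100 = 10.8974
CC = min(100, 10.8974) = 10.8974 ≈ 10.9%

10.9%


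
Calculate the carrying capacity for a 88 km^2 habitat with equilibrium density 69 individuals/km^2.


K = 69 * 88 = 6072 individuals

6072 individuals


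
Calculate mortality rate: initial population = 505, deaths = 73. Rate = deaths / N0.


Mortality rate = 73 / 505 = 0.144554 ≈ 0.1446

0.1446


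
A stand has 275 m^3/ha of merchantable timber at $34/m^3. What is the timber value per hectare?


Value = 275 * 34 = $9350/ha

$9350/ha


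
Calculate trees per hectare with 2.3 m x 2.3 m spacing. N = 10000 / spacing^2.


N = 10000 / 2.3^2 = 10000 / 5.29 = 1890.36 ≈ 1890 trees/ha

1890 trees/ha


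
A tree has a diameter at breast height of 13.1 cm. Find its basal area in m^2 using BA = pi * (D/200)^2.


D/200 = 13.1/200 = 0.0655 m
(D/200)^2 = 0.0655^2 = 0.00429025
BA = 3.141593 * 0.00429025 = 0.0134782 ≈ 0.0135 m^2

0.0135 m^2


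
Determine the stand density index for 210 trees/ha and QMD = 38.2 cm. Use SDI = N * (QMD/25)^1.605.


QMD/25 = 38.2/25 = 1.528
(1.528)^1.605 = exp(1.605 * ln(1.528)) = exp(1.605 * 0.423960) = exp(0.680456) = 1.97478
SDI = 210 * 1.97478 = 414.704 ≈ 415

415


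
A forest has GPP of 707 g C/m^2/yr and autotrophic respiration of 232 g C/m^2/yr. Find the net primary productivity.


NPP = GPP - Ra = 707 - 232 = 475 g C/m^2/yr

475 g C/m^2/yr


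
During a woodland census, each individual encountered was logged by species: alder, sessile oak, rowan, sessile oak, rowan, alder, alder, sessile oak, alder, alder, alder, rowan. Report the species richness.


Total individuals logged = 12
Distinct species (count of individuals): alder (6), sessile oak (3), rowan (3)
Species richness = number of distinct species = 3

3


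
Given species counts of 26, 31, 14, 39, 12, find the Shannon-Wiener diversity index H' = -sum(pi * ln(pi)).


Total N = 26 + 31 + 14 + 39 + 12 = 122
Per-species terms:
  p = 26/122 = 0.213115; ln(p) = -1.545923; p*ln(p) = 0.213115 * (-1.545923) = -0.329459
  p = 31/122 = 0.254098; ln(p) = -1.370035; p*ln(p) = 0.254098 * (-1.370035) = -0.348123
  p = 14/122 = 0.114754; ln(p) = -2.164965; p*ln(p) = 0.114754 * (-2.164965) = -0.248438
  p = 39/122 = 0.319672; ln(p) = -1.140460; p*ln(p) = 0.319672 * (-1.140460) = -0.364573
  p = 12/122 = 0.098361; ln(p) = -2.319111; p*ln(p) = 0.098361 * (-2.319111) = -0.228110
sum(p*ln(p)) = (-0.329459) + (-0.348123) + (-0.248438) + (-0.364573) + (-0.228110) = -1.518703
H' = -(-1.518703) = 1.518703 ≈ 1.5187

1.5187


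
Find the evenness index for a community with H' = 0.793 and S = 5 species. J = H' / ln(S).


ln(5) = 1.60944
J = H' / ln(S) = 0.793 / 1.60944 = 0.492718 ≈ 0.4927

0.4927


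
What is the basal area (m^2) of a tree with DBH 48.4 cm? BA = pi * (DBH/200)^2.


D/200 = 48.4/200 = 0.242 m
(D/200)^2 = 0.242^2 = 0.058564
BA = 3.141593 * 0.058564 = 0.183984 ≈ 0.1840 m^2

0.1840 m^2


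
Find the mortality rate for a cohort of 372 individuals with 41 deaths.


Mortality rate = 41 / 372 = 0.110215 ≈ 0.1102

0.1102


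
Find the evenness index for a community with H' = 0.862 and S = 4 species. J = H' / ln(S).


ln(4) = 1.38629
J = H' / ln(S) = 0.862 / 1.38629 = 0.621804 ≈ 0.6218

0.6218


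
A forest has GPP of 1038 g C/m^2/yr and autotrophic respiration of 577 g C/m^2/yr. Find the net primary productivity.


NPP = GPP - Ra = 1038 - 577 = 461 g C/m^2/yr

461 g C/m^2/yr


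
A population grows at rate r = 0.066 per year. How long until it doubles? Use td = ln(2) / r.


td = ln(2) / 0.066 = 0.693147 / 0.066 = 10.5022 ≈ 10.5 years

10.5 years


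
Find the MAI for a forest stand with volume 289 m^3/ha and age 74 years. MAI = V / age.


MAI = 289 / 74 = 3.9054 ≈ 3.91 m^3/ha/yr

3.91 m^3/ha/yr


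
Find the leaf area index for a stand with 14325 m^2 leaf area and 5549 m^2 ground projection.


LAI = 14325 / 5549 = 2.5815 ≈ 2.58

2.58


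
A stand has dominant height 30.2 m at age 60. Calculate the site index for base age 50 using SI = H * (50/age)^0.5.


50/60 = 0.833333
(0.833333)^0.5 = 0.912871
SI = 30.2 * 0.912871 = 27.5687 ≈ 27.6 m

27.6 m


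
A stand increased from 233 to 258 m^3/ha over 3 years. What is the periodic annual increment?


PAI = (V2 - V1) / period = (258 - 233) / 3 = 25 / 3 = 8.3333 ≈ 8.33 m^3/ha/yr

8.33 m^3/ha/yr


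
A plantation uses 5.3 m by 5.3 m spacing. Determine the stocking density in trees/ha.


N = 10000 / 5.3^2 = 10000 / 28.09 = 355.999 ≈ 356 trees/ha

356 trees/ha


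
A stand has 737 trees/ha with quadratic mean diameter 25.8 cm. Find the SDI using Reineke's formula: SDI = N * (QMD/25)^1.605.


QMD/25 = 25.8/25 = 1.032
(1.032)^1.605 = exp(1.605 * ln(1.032)) = exp(1.605 * 0.0314987) = exp(0.0505554) = 1.05186
SDI = 737 * 1.05186 = 775.221 ≈ 775

775


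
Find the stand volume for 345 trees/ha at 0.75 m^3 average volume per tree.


V_stand = 345 * 0.75 = 258.75 ≈ 258.8 m^3/ha

258.8 m^3/ha


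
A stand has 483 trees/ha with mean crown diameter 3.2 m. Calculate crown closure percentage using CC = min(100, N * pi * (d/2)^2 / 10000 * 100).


(d/2)^2 = (3.2/2)^2 = 1.6^2 = 2.56
Crown area = 3.141593 * 2.56 = 8.04248 m^2
N * area / 10000 * 100 = 483 * 8.04248 / 10000 * 100 = 38.8452
CC = min(100, 38.8452) = 38.8452 ≈ 38.8%

38.8%


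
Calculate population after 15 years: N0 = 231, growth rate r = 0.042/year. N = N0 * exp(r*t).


r*t = 0.042 * 15 = 0.63
exp(0.63) = 1.87761
N = 231 * 1.87761 = 433.728 ≈ 434

434


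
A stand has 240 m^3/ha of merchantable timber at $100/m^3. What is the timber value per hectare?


Value = 240 * 100 = $24000/ha

$24000/ha


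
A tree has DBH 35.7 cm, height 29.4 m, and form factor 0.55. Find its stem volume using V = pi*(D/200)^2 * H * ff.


(D/200)^2 = (35.7/200)^2 = 0.1785^2 = 0.03186225
BA = 3.141593 * 0.03186225 = 0.100098 m^2
V = 0.100098 * 29.4 * 0.55 = 1.61858 ≈ 1.619 m^3

1.619 m^3


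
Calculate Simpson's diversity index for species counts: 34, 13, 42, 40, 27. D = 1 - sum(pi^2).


Total N = 34 + 13 + 42 + 40 + 27 = 156
Per-species terms:
  p = 34/156 = 0.217949; p^2 = 0.217949^2 = 0.047502
  p = 13/156 = 0.083333; p^2 = 0.083333^2 = 0.006944
  p = 42/156 = 0.269231; p^2 = 0.269231^2 = 0.072485
  p = 40/156 = 0.256410; p^2 = 0.256410^2 = 0.065746
  p = 27/156 = 0.173077; p^2 = 0.173077^2 = 0.029956
sum(p^2) = 0.047502 + 0.006944 + 0.072485 + 0.065746 + 0.029956 = 0.222633
D = 1 - 0.222633 = 0.777367 ≈ 0.7774

0.7774


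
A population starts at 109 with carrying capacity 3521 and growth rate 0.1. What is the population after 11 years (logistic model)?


(K - N0)/N0 = (3521 - 109)/109 = 3412/109 = 31.3028
r*t = 0.1 * 11 = 1.1; exp(-1.1) = 0.332871
31.3028 * 0.332871 = 10.4198
1 + 10.4198 = 11.4198
N = 3521 / 11.4198 = 308.324 ≈ 308

308


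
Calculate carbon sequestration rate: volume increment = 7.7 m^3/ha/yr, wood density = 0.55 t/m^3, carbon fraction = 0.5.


C = 7.7 * 0.55 * 0.5 = 2.1175 ≈ 2.12 t C/ha/yr

2.12 t C/ha/yr


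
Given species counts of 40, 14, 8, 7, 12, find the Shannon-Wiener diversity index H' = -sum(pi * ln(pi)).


Total N = 40 + 14 + 8 + 7 + 12 = 81
Per-species terms:
  p = 40/81 = 0.493827; ln(p) = -0.705570; p*ln(p) = 0.493827 * (-0.705570) = -0.348430
  p = 14/81 = 0.172840; ln(p) = -1.755389; p*ln(p) = 0.172840 * (-1.755389) = -0.303401
  p = 8/81 = 0.098765; ln(p) = -2.315012; p*ln(p) = 0.098765 * (-2.315012) = -0.228642
  p = 7/81 = 0.086420; ln(p) = -2.448536; p*ln(p) = 0.086420 * (-2.448536) = -0.211602
  p = 12/81 = 0.148148; ln(p) = -1.909544; p*ln(p) = 0.148148 * (-1.909544) = -0.282895
sum(p*ln(p)) = (-0.348430) + (-0.303401) + (-0.228642) + (-0.211602) + (-0.282895) = -1.374970
H' = -(-1.374970) = 1.374970 ≈ 1.3750

1.3750


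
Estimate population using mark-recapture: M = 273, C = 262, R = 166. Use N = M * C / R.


N = M * C / R = 273 * 262 / 166 = 71526 / 166 = 430.88 ≈ 431

431 individuals


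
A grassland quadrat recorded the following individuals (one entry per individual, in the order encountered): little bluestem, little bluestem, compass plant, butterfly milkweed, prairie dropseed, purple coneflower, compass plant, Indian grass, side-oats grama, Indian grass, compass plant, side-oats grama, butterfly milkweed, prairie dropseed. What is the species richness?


Total individuals logged = 14
Distinct species (count of individuals): little bluestem (2), compass plant (3), butterfly milkweed (2), prairie dropseed (2), purple coneflower (1), Indian grass (2), side-oats grama (2)
Species richness = number of distinct species = 7

7


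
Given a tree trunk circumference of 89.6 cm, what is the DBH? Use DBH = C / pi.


DBH = C / pi = 89.6 / 3.141593 = 28.5206 ≈ 28.52 cm

28.52 cm


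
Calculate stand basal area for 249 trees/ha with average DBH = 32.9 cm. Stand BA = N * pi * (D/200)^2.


(D/200)^2 = (32.9/200)^2 = 0.1645^2 = 0.02706025
Individual BA = 3.141593 * 0.02706025 = 0.0850123 m^2
Stand BA = 249 * 0.0850123 = 21.1681 ≈ 21.17 m^2/ha

21.17 m^2/ha


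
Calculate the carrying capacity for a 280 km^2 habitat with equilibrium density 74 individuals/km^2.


K = 74 * 280 = 20720 individuals

20720 individuals


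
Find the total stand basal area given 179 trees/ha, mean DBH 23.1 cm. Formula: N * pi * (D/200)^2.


(D/200)^2 = (23.1/200)^2 = 0.1155^2 = 0.01334025
Individual BA = 3.141593 * 0.01334025 = 0.0419096 m^2
Stand BA = 179 * 0.0419096 = 7.50182 ≈ 7.50 m^2/ha

7.50 m^2/ha


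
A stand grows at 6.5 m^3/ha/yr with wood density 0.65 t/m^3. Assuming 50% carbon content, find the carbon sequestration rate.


C = 6.5 * 0.65 * 0.5 = 2.1125 ≈ 2.11 t C/ha/yr

2.11 t C/ha/yr


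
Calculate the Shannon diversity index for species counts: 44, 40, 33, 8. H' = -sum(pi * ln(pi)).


Total N = 44 + 40 + 33 + 8 = 125
Per-species terms:
  p = 44/125 = 0.352000; ln(p) = -1.044124; p*ln(p) = 0.352000 * (-1.044124) = -0.367532
  p = 40/125 = 0.320000; ln(p) = -1.139434; p*ln(p) = 0.320000 * (-1.139434) = -0.364619
  p = 33/125 = 0.264000; ln(p) = -1.331806; p*ln(p) = 0.264000 * (-1.331806) = -0.351597
  p = 8/125 = 0.064000; ln(p) = -2.748872; p*ln(p) = 0.064000 * (-2.748872) = -0.175928
sum(p*ln(p)) = (-0.367532) + (-0.364619) + (-0.351597) + (-0.175928) = -1.259676
H' = -(-1.259676) = 1.259676 ≈ 1.2597

1.2597


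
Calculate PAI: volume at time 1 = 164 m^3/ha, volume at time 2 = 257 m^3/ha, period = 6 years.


PAI = (V2 - V1) / period = (257 - 164) / 6 = 93 / 6 = 15.50 m^3/ha/yr

15.50 m^3/ha/yr


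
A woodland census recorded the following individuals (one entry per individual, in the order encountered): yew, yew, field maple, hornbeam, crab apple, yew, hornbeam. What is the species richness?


Total individuals logged = 7
Distinct species (count of individuals): yew (3), field maple (1), hornbeam (2), crab apple (1)
Species richness = number of distinct species = 4

4


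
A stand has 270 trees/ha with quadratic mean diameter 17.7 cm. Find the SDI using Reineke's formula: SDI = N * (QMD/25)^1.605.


QMD/25 = 17.7/25 = 0.708
(0.708)^1.605 = exp(1.605 * ln(0.708)) = exp(1.605 * (-0.345311)) = exp(-0.554224) = 0.574518
SDI = 270 * 0.574518 = 155.120 ≈ 155

155


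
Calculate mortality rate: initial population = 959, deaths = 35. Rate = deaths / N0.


Mortality rate = 35 / 959 = 0.036496 ≈ 0.0365

0.0365


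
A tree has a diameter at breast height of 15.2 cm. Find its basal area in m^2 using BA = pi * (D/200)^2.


D/200 = 15.2/200 = 0.076 m
(D/200)^2 = 0.076^2 = 0.005776
BA = 3.141593 * 0.005776 = 0.0181458 ≈ 0.0181 m^2

0.0181 m^2


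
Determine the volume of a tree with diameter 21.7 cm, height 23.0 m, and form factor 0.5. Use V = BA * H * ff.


(D/200)^2 = (21.7/200)^2 = 0.1085^2 = 0.01177225
BA = 3.141593 * 0.01177225 = 0.0369836 m^2
V = 0.0369836 * 23.0 * 0.5 = 0.425311 ≈ 0.425 m^3

0.425 m^3


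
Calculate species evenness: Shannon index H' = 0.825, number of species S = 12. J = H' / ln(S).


ln(12) = 2.48491
J = H' / ln(S) = 0.825 / 2.48491 = 0.332004 ≈ 0.3320

0.3320


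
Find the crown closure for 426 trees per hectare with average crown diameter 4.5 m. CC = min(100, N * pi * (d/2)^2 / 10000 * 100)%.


(d/2)^2 = (4.5/2)^2 = 2.25^2 = 5.0625
Crown area = 3.141593 * 5.0625 = 15.9043 m^2
N * area / 10000 * 100 = 426 * 15.9043 / 10000 * 100 = 67.7523
CC = min(100, 67.7523) = 67.7523 ≈ 67.8%

67.8%


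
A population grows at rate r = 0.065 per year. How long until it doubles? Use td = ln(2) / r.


td = ln(2) / 0.065 = 0.693147 / 0.065 = 10.6638 ≈ 10.7 years

10.7 years


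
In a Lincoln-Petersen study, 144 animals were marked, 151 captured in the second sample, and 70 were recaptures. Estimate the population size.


N = M * C / R = 144 * 151 / 70 = 21744 / 70 = 310.63 ≈ 311

311 individuals


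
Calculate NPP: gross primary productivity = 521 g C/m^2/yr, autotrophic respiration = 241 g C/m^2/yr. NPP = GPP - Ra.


NPP = GPP - Ra = 521 - 241 = 280 g C/m^2/yr

280 g C/m^2/yr


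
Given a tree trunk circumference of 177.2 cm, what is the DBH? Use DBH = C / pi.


DBH = C / pi = 177.2 / 3.141593 = 56.4045 ≈ 56.40 cm

56.40 cm


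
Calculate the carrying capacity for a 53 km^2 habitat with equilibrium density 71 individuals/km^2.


K = 71 * 53 = 3763 individuals

3763 individuals


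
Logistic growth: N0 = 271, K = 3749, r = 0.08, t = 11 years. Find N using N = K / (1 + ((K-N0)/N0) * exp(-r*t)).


(K - N0)/N0 = (3749 - 271)/271 = 3478/271 = 12.8339
r*t = 0.08 * 11 = 0.88; exp(-0.88) = 0.414783
12.8339 * 0.414783 = 5.32328
1 + 5.32328 = 6.32328
N = 3749 / 6.32328 = 592.889 ≈ 593

593


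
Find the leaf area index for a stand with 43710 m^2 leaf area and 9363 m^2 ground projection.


LAI = 43710 / 9363 = 4.6684 ≈ 4.67

4.67


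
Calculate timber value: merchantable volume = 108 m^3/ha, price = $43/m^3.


Value = 108 * 43 = $4644/ha

$4644/ha


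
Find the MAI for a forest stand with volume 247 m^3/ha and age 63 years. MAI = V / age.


MAI = 247 / 63 = 3.9206 ≈ 3.92 m^3/ha/yr

3.92 m^3/ha/yr


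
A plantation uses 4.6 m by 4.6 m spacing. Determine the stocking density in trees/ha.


N = 10000 / 4.6^2 = 10000 / 21.16 = 472.590 ≈ 473 trees/ha

473 trees/ha


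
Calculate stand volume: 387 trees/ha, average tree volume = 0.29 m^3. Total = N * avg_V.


V_stand = 387 * 0.29 = 112.23 ≈ 112.2 m^3/ha

112.2 m^3/ha


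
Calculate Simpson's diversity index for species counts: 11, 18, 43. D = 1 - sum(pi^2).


Total N = 11 + 18 + 43 = 72
Per-species terms:
  p = 11/72 = 0.152778; p^2 = 0.152778^2 = 0.023341
  p = 18/72 = 0.250000; p^2 = 0.250000^2 = 0.062500
  p = 43/72 = 0.597222; p^2 = 0.597222^2 = 0.356674
sum(p^2) = 0.023341 + 0.062500 + 0.356674 = 0.442515
D = 1 - 0.442515 = 0.557485 ≈ 0.5575

0.5575


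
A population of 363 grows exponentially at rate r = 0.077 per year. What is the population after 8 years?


r*t = 0.077 * 8 = 0.616
exp(0.616) = 1.85151
N = 363 * 1.85151 = 672.098 ≈ 672

672


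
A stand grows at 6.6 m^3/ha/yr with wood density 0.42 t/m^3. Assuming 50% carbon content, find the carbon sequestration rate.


C = 6.6 * 0.42 * 0.5 = 1.386 ≈ 1.39 t C/ha/yr

1.39 t C/ha/yr


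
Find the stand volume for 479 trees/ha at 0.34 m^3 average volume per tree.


V_stand = 479 * 0.34 = 162.86 ≈ 162.9 m^3/ha

162.9 m^3/ha


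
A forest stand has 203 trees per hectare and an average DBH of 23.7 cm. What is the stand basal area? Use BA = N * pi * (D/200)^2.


(D/200)^2 = (23.7/200)^2 = 0.1185^2 = 0.01404225
Individual BA = 3.141593 * 0.01404225 = 0.0441150 m^2
Stand BA = 203 * 0.0441150 = 8.95535 ≈ 8.96 m^2/ha

8.96 m^2/ha


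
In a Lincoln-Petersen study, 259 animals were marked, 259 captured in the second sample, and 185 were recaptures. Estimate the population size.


N = M * C / R = 259 * 259 / 185 = 67081 / 185 = 362.60 ≈ 363

363 individuals


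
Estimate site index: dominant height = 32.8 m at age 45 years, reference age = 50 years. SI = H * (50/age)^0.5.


50/45 = 1.11111
(1.11111)^0.5 = 1.05409
SI = 32.8 * 1.05409 = 34.5742 ≈ 34.6 m

34.6 m


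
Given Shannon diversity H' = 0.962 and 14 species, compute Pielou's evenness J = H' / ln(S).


ln(14) = 2.63906
J = H' / ln(S) = 0.962 / 2.63906 = 0.364524 ≈ 0.3645

0.3645


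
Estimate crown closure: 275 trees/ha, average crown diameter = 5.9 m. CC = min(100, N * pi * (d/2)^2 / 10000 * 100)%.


(d/2)^2 = (5.9/2)^2 = 2.95^2 = 8.7025
Crown area = 3.141593 * 8.7025 = 27.3397 m^2
N * area / 10000 * 100 = 275 * 27.3397 / 10000 * 100 = 75.1842
CC = min(100, 75.1842) = 75.1842 ≈ 75.2%

75.2%


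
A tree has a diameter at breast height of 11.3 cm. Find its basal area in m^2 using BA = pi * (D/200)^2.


D/200 = 11.3/200 = 0.0565 m
(D/200)^2 = 0.0565^2 = 0.00319225
BA = 3.141593 * 0.00319225 = 0.0100288 ≈ 0.0100 m^2

0.0100 m^2


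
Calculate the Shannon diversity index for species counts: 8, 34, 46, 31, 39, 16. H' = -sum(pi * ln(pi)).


Total N = 8 + 34 + 46 + 31 + 39 + 16 = 174
Per-species terms:
  p = 8/174 = 0.045977; ln(p) = -3.079614; p*ln(p) = 0.045977 * (-3.079614) = -0.141591
  p = 34/174 = 0.195402; ln(p) = -1.632696; p*ln(p) = 0.195402 * (-1.632696) = -0.319032
  p = 46/174 = 0.264368; ln(p) = -1.330413; p*ln(p) = 0.264368 * (-1.330413) = -0.351719
  p = 31/174 = 0.178161; ln(p) = -1.725068; p*ln(p) = 0.178161 * (-1.725068) = -0.307340
  p = 39/174 = 0.224138; ln(p) = -1.495493; p*ln(p) = 0.224138 * (-1.495493) = -0.335197
  p = 16/174 = 0.091954; ln(p) = -2.386467; p*ln(p) = 0.091954 * (-2.386467) = -0.219445
sum(p*ln(p)) = (-0.141591) + (-0.319032) + (-0.351719) + (-0.307340) + (-0.335197) + (-0.219445) = -1.674324
H' = -(-1.674324) = 1.674324 ≈ 1.6743

1.6743


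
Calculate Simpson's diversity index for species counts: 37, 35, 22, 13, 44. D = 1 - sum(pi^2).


Total N = 37 + 35 + 22 + 13 + 44 = 151
Per-species terms:
  p = 37/151 = 0.245033; p^2 = 0.245033^2 = 0.060041
  p = 35/151 = 0.231788; p^2 = 0.231788^2 = 0.053726
  p = 22/151 = 0.145695; p^2 = 0.145695^2 = 0.021227
  p = 13/151 = 0.086093; p^2 = 0.086093^2 = 0.007412
  p = 44/151 = 0.291391; p^2 = 0.291391^2 = 0.084909
sum(p^2) = 0.060041 + 0.053726 + 0.021227 + 0.007412 + 0.084909 = 0.227315
D = 1 - 0.227315 = 0.772685 ≈ 0.7727

0.7727


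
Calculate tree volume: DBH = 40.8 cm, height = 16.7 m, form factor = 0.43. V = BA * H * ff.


(D/200)^2 = (40.8/200)^2 = 0.204^2 = 0.041616
BA = 3.141593 * 0.041616 = 0.130741 m^2
V = 0.130741 * 16.7 * 0.43 = 0.938851 ≈ 0.939 m^3

0.939 m^3


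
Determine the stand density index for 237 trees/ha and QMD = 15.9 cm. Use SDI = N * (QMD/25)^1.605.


QMD/25 = 15.9/25 = 0.636
(0.636)^1.605 = exp(1.605 * ln(0.636)) = exp(1.605 * (-0.452557)) = exp(-0.726354) = 0.483669
SDI = 237 * 0.483669 = 114.630 ≈ 115

115


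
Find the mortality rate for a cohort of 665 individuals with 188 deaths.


Mortality rate = 188 / 665 = 0.282707 ≈ 0.2827

0.2827


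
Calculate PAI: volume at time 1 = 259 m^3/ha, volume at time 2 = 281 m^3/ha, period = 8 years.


PAI = (V2 - V1) / period = (281 - 259) / 8 = 22 / 8 = 2.75 m^3/ha/yr

2.75 m^3/ha/yr


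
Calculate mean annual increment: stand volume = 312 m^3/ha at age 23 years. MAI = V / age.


MAI = 312 / 23 = 13.5652 ≈ 13.57 m^3/ha/yr

13.57 m^3/ha/yr


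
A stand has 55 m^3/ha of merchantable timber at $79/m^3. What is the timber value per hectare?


Value = 55 * 79 = $4345/ha

$4345/ha


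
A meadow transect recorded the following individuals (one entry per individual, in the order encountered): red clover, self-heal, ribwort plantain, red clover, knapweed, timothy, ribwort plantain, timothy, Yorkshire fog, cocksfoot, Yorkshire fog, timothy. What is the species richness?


Total individuals logged = 12
Distinct species (count of individuals): red clover (2), self-heal (1), ribwort plantain (2), knapweed (1), timothy (3), Yorkshire fog (2), cocksfoot (1)
Species richness = number of distinct species = 7

7


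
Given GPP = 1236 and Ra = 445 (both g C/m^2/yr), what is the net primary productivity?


NPP = GPP - Ra = 1236 - 445 = 791 g C/m^2/yr

791 g C/m^2/yr


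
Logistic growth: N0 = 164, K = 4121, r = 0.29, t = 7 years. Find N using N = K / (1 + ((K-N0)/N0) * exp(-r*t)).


(K - N0)/N0 = (4121 - 164)/164 = 3957/164 = 24.1280
r*t = 0.29 * 7 = 2.03; exp(-2.03) = 0.131336
24.1280 * 0.131336 = 3.16888
1 + 3.16888 = 4.16888
N = 4121 / 4.16888 = 988.515 ≈ 989

989


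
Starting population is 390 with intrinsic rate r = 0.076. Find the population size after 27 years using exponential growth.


r*t = 0.076 * 27 = 2.052
exp(2.052) = 7.78345
N = 390 * 7.78345 = 3035.55 ≈ 3036

3036


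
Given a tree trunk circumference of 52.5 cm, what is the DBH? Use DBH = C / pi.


DBH = C / pi = 52.5 / 3.141593 = 16.7113 ≈ 16.71 cm

16.71 cm


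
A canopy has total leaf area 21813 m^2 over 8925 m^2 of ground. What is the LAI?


LAI = 21813 / 8925 = 2.4440 ≈ 2.44

2.44


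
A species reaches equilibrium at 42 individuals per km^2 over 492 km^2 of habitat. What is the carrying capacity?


K = 42 * 492 = 20664 individuals

20664 individuals


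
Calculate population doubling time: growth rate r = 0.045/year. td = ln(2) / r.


td = ln(2) / 0.045 = 0.693147 / 0.045 = 15.4033 ≈ 15.4 years

15.4 years


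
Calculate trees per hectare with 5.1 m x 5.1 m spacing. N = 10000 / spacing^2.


N = 10000 / 5.1^2 = 10000 / 26.01 = 384.468 ≈ 384 trees/ha

384 trees/ha


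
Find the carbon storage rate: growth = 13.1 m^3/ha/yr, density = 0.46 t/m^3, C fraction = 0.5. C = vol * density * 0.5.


C = 13.1 * 0.46 * 0.5 = 3.013 ≈ 3.01 t C/ha/yr

3.01 t C/ha/yr


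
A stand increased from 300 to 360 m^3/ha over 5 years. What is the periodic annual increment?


PAI = (V2 - V1) / period = (360 - 300) / 5 = 60 / 5 = 12.00 m^3/ha/yr

12.00 m^3/ha/yr


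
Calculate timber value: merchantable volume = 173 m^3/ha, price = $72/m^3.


Value = 173 * 72 = $12456/ha

$12456/ha


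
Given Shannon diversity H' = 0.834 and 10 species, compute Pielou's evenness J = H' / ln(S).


ln(10) = 2.30259
J = H' / ln(S) = 0.834 / 2.30259 = 0.362201 ≈ 0.3622

0.3622


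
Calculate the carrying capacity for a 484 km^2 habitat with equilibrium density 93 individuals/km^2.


K = 93 * 484 = 45012 individuals

45012 individuals


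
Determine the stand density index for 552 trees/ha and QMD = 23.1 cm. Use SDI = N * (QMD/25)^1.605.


QMD/25 = 23.1/25 = 0.924
(0.924)^1.605 = exp(1.605 * ln(0.924)) = exp(1.605 * (-0.0790432)) = exp(-0.126864) = 0.880853
SDI = 552 * 0.880853 = 486.231 ≈ 486

486


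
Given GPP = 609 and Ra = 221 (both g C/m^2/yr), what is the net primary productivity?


NPP = GPP - Ra = 609 - 221 = 388 g C/m^2/yr

388 g C/m^2/yr


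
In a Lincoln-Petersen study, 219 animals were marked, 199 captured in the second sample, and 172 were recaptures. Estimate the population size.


N = M * C / R = 219 * 199 / 172 = 43581 / 172 = 253.38 ≈ 253

253 individuals


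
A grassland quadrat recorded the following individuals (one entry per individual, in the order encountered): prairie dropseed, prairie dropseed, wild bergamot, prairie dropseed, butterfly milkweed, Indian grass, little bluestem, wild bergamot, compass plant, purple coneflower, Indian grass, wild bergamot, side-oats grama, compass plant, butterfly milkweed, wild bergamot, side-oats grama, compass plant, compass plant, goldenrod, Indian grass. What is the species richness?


Total individuals logged = 21
Distinct species (count of individuals): prairie dropseed (3), wild bergamot (4), butterfly milkweed (2), Indian grass (3), little bluestem (1), compass plant (4), purple coneflower (1), side-oats grama (2), goldenrod (1)
Species richness = number of distinct species = 9

9


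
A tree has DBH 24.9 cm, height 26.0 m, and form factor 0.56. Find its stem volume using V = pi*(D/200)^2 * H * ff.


(D/200)^2 = (24.9/200)^2 = 0.1245^2 = 0.01550025
BA = 3.141593 * 0.01550025 = 0.0486955 m^2
V = 0.0486955 * 26.0 * 0.56 = 0.709006 ≈ 0.709 m^3

0.709 m^3


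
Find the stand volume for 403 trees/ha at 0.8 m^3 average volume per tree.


V_stand = 403 * 0.8 = 322.4 m^3/ha

322.4 m^3/ha


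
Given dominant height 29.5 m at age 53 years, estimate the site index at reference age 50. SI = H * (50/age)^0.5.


50/53 = 0.943396
(0.943396)^0.5 = 0.971286
SI = 29.5 * 0.971286 = 28.6529 ≈ 28.7 m

28.7 m


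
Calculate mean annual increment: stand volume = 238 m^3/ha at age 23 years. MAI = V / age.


MAI = 238 / 23 = 10.3478 ≈ 10.35 m^3/ha/yr

10.35 m^3/ha/yr


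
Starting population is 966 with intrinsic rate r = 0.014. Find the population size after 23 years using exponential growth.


r*t = 0.014 * 23 = 0.322
exp(0.322) = 1.37988
N = 966 * 1.37988 = 1332.96 ≈ 1333

1333


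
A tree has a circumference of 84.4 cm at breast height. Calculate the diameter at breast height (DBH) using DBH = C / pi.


DBH = C / pi = 84.4 / 3.141593 = 26.8654 ≈ 26.87 cm

26.87 cm


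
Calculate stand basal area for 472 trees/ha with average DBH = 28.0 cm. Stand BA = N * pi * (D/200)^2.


(D/200)^2 = (28.0/200)^2 = 0.14^2 = 0.0196
Individual BA = 3.141593 * 0.0196 = 0.0615752 m^2
Stand BA = 472 * 0.0615752 = 29.0635 ≈ 29.06 m^2/ha

29.06 m^2/ha


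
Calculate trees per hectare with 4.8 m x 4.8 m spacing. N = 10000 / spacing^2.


N = 10000 / 4.8^2 = 10000 / 23.04 = 434.028 ≈ 434 trees/ha

434 trees/ha


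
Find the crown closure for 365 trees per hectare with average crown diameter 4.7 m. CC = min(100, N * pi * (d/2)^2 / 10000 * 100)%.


(d/2)^2 = (4.7/2)^2 = 2.35^2 = 5.5225
Crown area = 3.141593 * 5.5225 = 17.3494 m^2
N * area / 10000 * 100 = 365 * 17.3494 / 10000 * 100 = 63.3253
CC = min(100, 63.3253) = 63.3253 ≈ 63.3%

63.3%


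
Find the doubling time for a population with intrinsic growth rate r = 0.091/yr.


td = ln(2) / 0.091 = 0.693147 / 0.091 = 7.61700 ≈ 7.6 years

7.6 years


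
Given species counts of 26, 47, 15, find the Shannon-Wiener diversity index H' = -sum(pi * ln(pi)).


Total N = 26 + 47 + 15 = 88
Per-species terms:
  p = 26/88 = 0.295455; ln(p) = -1.219239; p*ln(p) = 0.295455 * (-1.219239) = -0.360230
  p = 47/88 = 0.534091; ln(p) = -0.627189; p*ln(p) = 0.534091 * (-0.627189) = -0.334976
  p = 15/88 = 0.170455; ln(p) = -1.769284; p*ln(p) = 0.170455 * (-1.769284) = -0.301583
sum(p*ln(p)) = (-0.360230) + (-0.334976) + (-0.301583) = -0.996789
H' = -(-0.996789) = 0.996789 ≈ 0.9968

0.9968


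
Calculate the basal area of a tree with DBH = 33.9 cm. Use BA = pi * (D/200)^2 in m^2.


D/200 = 33.9/200 = 0.1695 m
(D/200)^2 = 0.1695^2 = 0.02873025
BA = 3.141593 * 0.02873025 = 0.0902588 ≈ 0.0903 m^2

0.0903 m^2


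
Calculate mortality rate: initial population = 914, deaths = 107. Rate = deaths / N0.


Mortality rate = 107 / 914 = 0.117068 ≈ 0.1171

0.1171


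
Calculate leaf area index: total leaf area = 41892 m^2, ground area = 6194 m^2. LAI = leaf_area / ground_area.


LAI = 41892 / 6194 = 6.7633 ≈ 6.76

6.76


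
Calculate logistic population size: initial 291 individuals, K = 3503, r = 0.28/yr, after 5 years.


(K - N0)/N0 = (3503 - 291)/291 = 3212/291 = 11.0378
r*t = 0.28 * 5 = 1.4; exp(-1.4) = 0.246597
11.0378 * 0.246597 = 2.72189
1 + 2.72189 = 3.72189
N = 3503 / 3.72189 = 941.188 ≈ 941

941


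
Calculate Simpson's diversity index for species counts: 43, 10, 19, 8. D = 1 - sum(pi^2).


Total N = 43 + 10 + 19 + 8 = 80
Per-species terms:
  p = 43/80 = 0.537500; p^2 = 0.537500^2 = 0.288906
  p = 10/80 = 0.125000; p^2 = 0.125000^2 = 0.015625
  p = 19/80 = 0.237500; p^2 = 0.237500^2 = 0.056406
  p = 8/80 = 0.100000; p^2 = 0.100000^2 = 0.010000
sum(p^2) = 0.288906 + 0.015625 + 0.056406 + 0.010000 = 0.370937
D = 1 - 0.370937 = 0.629063 ≈ 0.6291

0.6291


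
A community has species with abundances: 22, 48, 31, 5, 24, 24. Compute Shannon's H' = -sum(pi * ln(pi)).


Total N = 22 + 48 + 31 + 5 + 24 + 24 = 154
Per-species terms:
  p = 22/154 = 0.142857; ln(p) = -1.945911; p*ln(p) = 0.142857 * (-1.945911) = -0.277987
  p = 48/154 = 0.311688; ln(p) = -1.165753; p*ln(p) = 0.311688 * (-1.165753) = -0.363351
  p = 31/154 = 0.201299; ln(p) = -1.602964; p*ln(p) = 0.201299 * (-1.602964) = -0.322675
  p = 5/154 = 0.032468; ln(p) = -3.427500; p*ln(p) = 0.032468 * (-3.427500) = -0.111284
  p = 24/154 = 0.155844; ln(p) = -1.858900; p*ln(p) = 0.155844 * (-1.858900) = -0.289698
  p = 24/154 = 0.155844; ln(p) = -1.858900; p*ln(p) = 0.155844 * (-1.858900) = -0.289698
sum(p*ln(p)) = (-0.277987) + (-0.363351) + (-0.322675) + (-0.111284) + (-0.289698) + (-0.289698) = -1.654693
H' = -(-1.654693) = 1.654693 ≈ 1.6547

1.6547


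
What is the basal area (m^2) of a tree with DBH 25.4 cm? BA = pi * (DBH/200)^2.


D/200 = 25.4/200 = 0.127 m
(D/200)^2 = 0.127^2 = 0.016129
BA = 3.141593 * 0.016129 = 0.0506708 ≈ 0.0507 m^2

0.0507 m^2


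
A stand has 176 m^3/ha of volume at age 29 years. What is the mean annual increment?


MAI = 176 / 29 = 6.0690 ≈ 6.07 m^3/ha/yr

6.07 m^3/ha/yr


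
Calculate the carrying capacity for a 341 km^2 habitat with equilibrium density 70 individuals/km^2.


K = 70 * 341 = 23870 individuals

23870 individuals


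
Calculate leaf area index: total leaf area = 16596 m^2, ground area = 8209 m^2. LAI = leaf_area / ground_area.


LAI = 16596 / 8209 = 2.0217 ≈ 2.02

2.02


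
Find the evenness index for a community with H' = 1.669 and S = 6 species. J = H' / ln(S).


ln(6) = 1.79176
J = H' / ln(S) = 1.669 / 1.79176 = 0.931486 ≈ 0.9315

0.9315


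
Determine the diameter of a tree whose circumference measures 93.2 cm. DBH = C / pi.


DBH = C / pi = 93.2 / 3.141593 = 29.6665 ≈ 29.67 cm

29.67 cm


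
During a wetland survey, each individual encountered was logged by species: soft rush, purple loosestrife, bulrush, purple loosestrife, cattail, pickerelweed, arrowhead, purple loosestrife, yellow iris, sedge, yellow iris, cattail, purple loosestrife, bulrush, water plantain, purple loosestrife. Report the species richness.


Total individuals logged = 16
Distinct species (count of individuals): soft rush (1), purple loosestrife (5), bulrush (2), cattail (2), pickerelweed (1), arrowhead (1), yellow iris (2), sedge (1), water plantain (1)
Species richness = number of distinct species = 9

9


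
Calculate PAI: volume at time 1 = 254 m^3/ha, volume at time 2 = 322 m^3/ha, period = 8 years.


PAI = (V2 - V1) / period = (322 - 254) / 8 = 68 / 8 = 8.50 m^3/ha/yr

8.50 m^3/ha/yr


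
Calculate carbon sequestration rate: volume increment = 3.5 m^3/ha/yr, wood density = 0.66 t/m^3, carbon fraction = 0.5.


C = 3.5 * 0.66 * 0.5 = 1.155 ≈ 1.16 t C/ha/yr

1.16 t C/ha/yr


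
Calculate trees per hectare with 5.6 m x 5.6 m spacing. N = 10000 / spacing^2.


N = 10000 / 5.6^2 = 10000 / 31.36 = 318.878 ≈ 319 trees/ha

319 trees/ha


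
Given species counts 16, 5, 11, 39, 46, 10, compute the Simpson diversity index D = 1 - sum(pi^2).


Total N = 16 + 5 + 11 + 39 + 46 + 10 = 127
Per-species terms:
  p = 16/127 = 0.125984; p^2 = 0.125984^2 = 0.015872
  p = 5/127 = 0.039370; p^2 = 0.039370^2 = 0.001550
  p = 11/127 = 0.086614; p^2 = 0.086614^2 = 0.007502
  p = 39/127 = 0.307087; p^2 = 0.307087^2 = 0.094302
  p = 46/127 = 0.362205; p^2 = 0.362205^2 = 0.131192
  p = 10/127 = 0.078740; p^2 = 0.078740^2 = 0.006200
sum(p^2) = 0.015872 + 0.001550 + 0.007502 + 0.094302 + 0.131192 + 0.006200 = 0.256618
D = 1 - 0.256618 = 0.743382 ≈ 0.7434

0.7434


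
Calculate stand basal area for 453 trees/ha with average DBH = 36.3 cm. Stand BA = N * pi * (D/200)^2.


(D/200)^2 = (36.3/200)^2 = 0.1815^2 = 0.03294225
Individual BA = 3.141593 * 0.03294225 = 0.103491 m^2
Stand BA = 453 * 0.103491 = 46.8814 ≈ 46.88 m^2/ha

46.88 m^2/ha


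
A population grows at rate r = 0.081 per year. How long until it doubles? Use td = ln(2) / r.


td = ln(2) / 0.081 = 0.693147 / 0.081 = 8.55737 ≈ 8.6 years

8.6 years


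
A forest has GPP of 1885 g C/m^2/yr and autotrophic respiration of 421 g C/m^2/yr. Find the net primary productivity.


NPP = GPP - Ra = 1885 - 421 = 1464 g C/m^2/yr

1464 g C/m^2/yr


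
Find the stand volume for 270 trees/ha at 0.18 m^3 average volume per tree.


V_stand = 270 * 0.18 = 48.6 m^3/ha

48.6 m^3/ha


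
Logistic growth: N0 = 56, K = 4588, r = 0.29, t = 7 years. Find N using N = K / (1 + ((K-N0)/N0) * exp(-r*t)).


(K - N0)/N0 = (4588 - 56)/56 = 4532/56 = 80.9286
r*t = 0.29 * 7 = 2.03; exp(-2.03) = 0.131336
80.9286 * 0.131336 = 10.6288
1 + 10.6288 = 11.6288
N = 4588 / 11.6288 = 394.538 ≈ 395

395


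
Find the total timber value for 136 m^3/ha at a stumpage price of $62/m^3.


Value = 136 * 62 = $8432/ha

$8432/ha


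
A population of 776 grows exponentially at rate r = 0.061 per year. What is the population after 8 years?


r*t = 0.061 * 8 = 0.488
exp(0.488) = 1.62905
N = 776 * 1.62905 = 1264.14 ≈ 1264

1264


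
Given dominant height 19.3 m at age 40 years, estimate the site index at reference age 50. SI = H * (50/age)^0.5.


50/40 = 1.25000
(1.25000)^0.5 = 1.11803
SI = 19.3 * 1.11803 = 21.5780 ≈ 21.6 m

21.6 m


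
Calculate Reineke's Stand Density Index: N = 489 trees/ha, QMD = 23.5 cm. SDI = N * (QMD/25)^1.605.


QMD/25 = 23.5/25 = 0.94
(0.94)^1.605 = exp(1.605 * ln(0.94)) = exp(1.605 * (-0.0618754)) = exp(-0.0993100) = 0.905462
SDI = 489 * 0.905462 = 442.771 ≈ 443

443


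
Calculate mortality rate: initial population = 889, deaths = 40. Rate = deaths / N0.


Mortality rate = 40 / 889 = 0.044994 ≈ 0.0450

0.0450


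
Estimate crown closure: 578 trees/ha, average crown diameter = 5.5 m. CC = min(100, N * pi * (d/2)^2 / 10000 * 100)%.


(d/2)^2 = (5.5/2)^2 = 2.75^2 = 7.5625
Crown area = 3.141593 * 7.5625 = 23.7583 m^2
N * area / 10000 * 100 = 578 * 23.7583 / 10000 * 100 = 137.323
CC = min(100, 137.323) = 100%

100%
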